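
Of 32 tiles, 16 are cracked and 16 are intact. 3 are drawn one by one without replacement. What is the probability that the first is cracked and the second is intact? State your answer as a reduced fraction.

8/31

Multiply the conditional probabilities at each draw: 16/32 · 16/31 = 256/992 = 8/31.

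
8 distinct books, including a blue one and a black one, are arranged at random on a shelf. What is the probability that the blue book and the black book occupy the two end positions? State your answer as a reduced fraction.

1/28

There are 8! = 40320 arrangements.
Place the blue book and the black book at the ends in 2 ways, arrange the remaining 6 in 6! = 720 ways: 2·720 = 1440.
Probability = 1440/40320 = 1/28.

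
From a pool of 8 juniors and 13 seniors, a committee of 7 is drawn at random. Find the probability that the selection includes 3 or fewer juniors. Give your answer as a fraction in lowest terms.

2288/2907

Total selections: C(21,7) = 116280.
Favorable selections (3 or fewer juniors): C(8,0)·C(13,7) + C(8,1)·C(13,6) + C(8,2)·C(13,5) + C(8,3)·C(13,4) = 1716 + 13728 + 36036 + 40040 = 91520.
Probability = 91520/116280 = 2288/2907.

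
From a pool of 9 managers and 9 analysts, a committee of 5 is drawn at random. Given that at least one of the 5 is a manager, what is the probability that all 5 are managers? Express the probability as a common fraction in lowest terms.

Work in counts. Selections with at least one manager: C(18,5) − C(9,5) = 8568 − 126 = 8442.
Of those, selections where all 5 are managers: C(9,5) = 126.
Conditional probability = 126/8442 = 1/67.

1/67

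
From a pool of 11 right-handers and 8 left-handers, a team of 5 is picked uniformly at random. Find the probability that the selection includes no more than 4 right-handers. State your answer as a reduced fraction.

1861/1938

There are C(19,5) = 11628 ways to choose the 5.
The complement is exactly 5 right-handers: C(11,5)·C(8,0) = 462.
Probability = 1 − 462/11628 = 11166/11628 = 1861/1938.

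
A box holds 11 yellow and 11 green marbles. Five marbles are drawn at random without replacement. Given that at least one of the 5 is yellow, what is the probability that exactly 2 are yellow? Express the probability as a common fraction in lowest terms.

275/784

Work in counts. Selections with at least one yellow: C(22,5) − C(11,5) = 26334 − 462 = 25872.
Of those, selections where exactly 2 are yellow: C(11,2)·C(11,3) = 55·165 = 9075.
Conditional probability = 9075/25872 = 275/784.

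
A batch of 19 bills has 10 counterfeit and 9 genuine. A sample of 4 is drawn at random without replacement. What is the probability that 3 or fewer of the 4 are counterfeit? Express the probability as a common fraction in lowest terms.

There are C(19,4) = 3876 ways to choose the 4.
The complement is exactly 4 counterfeit: C(10,4)·C(9,0) = 210.
Probability = 1 − 210/3876 = 3666/3876 = 611/646.

611/646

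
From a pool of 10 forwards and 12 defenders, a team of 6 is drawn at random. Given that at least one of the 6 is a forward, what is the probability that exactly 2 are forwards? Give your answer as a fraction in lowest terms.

Work in counts. Selections with at least one forward: C(22,6) − C(12,6) = 74613 − 924 = 73689.
Of those, selections where exactly 2 are forwards: C(10,2)·C(12,4) = 45·495 = 22275.
Conditional probability = 22275/73689 = 675/2233.

675/2233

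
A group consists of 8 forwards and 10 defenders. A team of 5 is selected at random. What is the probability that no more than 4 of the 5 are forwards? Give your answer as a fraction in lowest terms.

152/153

There are C(18,5) = 8568 ways to choose the 5.
The complement is exactly 5 forwards: C(8,5)·C(10,0) = 56.
Probability = 1 − 56/8568 = 8512/8568 = 152/153.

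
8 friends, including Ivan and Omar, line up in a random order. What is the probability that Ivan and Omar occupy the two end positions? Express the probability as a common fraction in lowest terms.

There are 8! = 40320 arrangements.
Place Ivan and Omar at the ends in 2 ways, arrange the remaining 6 in 6! = 720 ways: 2·720 = 1440.
Probability = 1440/40320 = 1/28.

1/28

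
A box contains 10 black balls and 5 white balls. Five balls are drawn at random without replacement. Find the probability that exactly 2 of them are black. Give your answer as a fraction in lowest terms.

Total number of selections: C(15,5) = 3003.
Selections with exactly 2 black: choose 2 of the 10 black and 3 of the 5 white, C(10,2)·C(5,3) = 45·10 = 450.
Probability = 450/3003 = 150/1001.

150/1001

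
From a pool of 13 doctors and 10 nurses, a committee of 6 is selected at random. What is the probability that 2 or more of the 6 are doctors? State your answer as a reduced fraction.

4641/4807

There are C(23,6) = 100947 ways to choose the 6.
Count the complement (fewer than 2 doctors): C(13,0)·C(10,6) + C(13,1)·C(10,5) = 210 + 3276 = 3486.
Probability = 1 − 3486/100947 = 97461/100947 = 4641/4807.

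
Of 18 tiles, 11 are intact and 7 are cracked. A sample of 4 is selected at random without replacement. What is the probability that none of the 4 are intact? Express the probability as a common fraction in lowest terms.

There are C(18,4) = 3060 possible selections.
Selections with no intact (all cracked): C(7,4) = 35.
Probability = 35/3060 = 7/612.

7/612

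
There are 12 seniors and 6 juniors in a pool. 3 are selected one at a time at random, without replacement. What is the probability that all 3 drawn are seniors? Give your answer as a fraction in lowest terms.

55/204

Multiply the conditional probabilities at each draw: 12/18 · 11/17 · 10/16 = 1320/4896 = 55/204.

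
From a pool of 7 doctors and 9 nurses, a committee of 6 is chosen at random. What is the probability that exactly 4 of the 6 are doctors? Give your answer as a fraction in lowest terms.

Total number of selections: C(16,6) = 8008.
Selections with exactly 4 doctors: choose 4 of the 7 doctors and 2 of the 9 nurses, C(7,4)·C(9,2) = 35·36 = 1260.
Probability = 1260/8008 = 45/286.

45/286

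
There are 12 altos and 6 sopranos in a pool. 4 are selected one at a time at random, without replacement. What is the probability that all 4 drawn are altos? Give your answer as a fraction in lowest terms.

11/68

Multiply the conditional probabilities at each draw: 12/18 · 11/17 · 10/16 · 9/15 = 11880/73440 = 11/68.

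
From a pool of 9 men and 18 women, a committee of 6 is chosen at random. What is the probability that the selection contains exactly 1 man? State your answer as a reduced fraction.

The sample space is all 6-subsets of the 27: C(27,6) = 296010.
Selections with exactly 1 man: choose 1 of the 9 men and 5 of the 18 women, C(9,1)·C(18,5) = 9·8568 = 77112.
Probability = 77112/296010 = 4284/16445.

4284/16445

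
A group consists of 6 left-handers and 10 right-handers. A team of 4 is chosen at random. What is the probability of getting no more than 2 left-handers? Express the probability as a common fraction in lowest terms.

321/364

Total selections: C(16,4) = 1820.
Count the complement (more than 2 left-handers): C(6,3)·C(10,1) + C(6,4)·C(10,0) = 200 + 15 = 215.
Probability = 1 − 215/1820 = 1605/1820 = 321/364.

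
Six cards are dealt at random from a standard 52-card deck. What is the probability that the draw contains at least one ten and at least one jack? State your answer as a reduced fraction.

There are C(52,6) = 20358520 possible draws.
By inclusion-exclusion on the complements, draws missing all tens or all jacks: C(48,6) + C(48,6) − C(44,6) = 12271512 + 12271512 − 7059052 = 17483972.
So draws with at least one of each: 20358520 − 17483972 = 2874548, probability 2874548/20358520 = 718637/5089630.

718637/5089630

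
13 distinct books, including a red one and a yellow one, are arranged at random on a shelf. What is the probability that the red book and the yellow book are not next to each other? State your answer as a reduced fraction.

There are 13! = 6227020800 arrangements.
Arrangements with the red book and the yellow book adjacent: 2·12! = 958003200.
So not adjacent: 6227020800 − 958003200 = 5269017600, probability 5269017600/6227020800 = 11/13.

11/13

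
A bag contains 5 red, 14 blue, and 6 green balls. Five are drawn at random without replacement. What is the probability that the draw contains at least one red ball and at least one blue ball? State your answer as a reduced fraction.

There are C(25,5) = 53130 possible draws.
By inclusion-exclusion on the complements, draws missing all red or all blue: C(20,5) + C(11,5) − C(6,5) = 15504 + 462 − 6 = 15960.
So draws with at least one of each: 53130 − 15960 = 37170, probability 37170/53130 = 177/253.

177/253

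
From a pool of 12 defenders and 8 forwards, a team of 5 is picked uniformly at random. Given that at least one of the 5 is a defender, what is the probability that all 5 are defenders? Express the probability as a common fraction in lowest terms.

99/1931

Work in counts. Selections with at least one defender: C(20,5) − C(8,5) = 15504 − 56 = 15448.
Of those, selections where all 5 are defenders: C(12,5) = 792.
Conditional probability = 792/15448 = 99/1931.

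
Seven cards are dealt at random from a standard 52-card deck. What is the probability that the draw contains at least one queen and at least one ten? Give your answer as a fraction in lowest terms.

3105873/16723070

There are C(52,7) = 133784560 possible draws.
By inclusion-exclusion on the complements, draws missing all queens or all tens: C(48,7) + C(48,7) − C(44,7) = 73629072 + 73629072 − 38320568 = 108937576.
So draws with at least one of each: 133784560 − 108937576 = 24846984, probability 24846984/133784560 = 3105873/16723070.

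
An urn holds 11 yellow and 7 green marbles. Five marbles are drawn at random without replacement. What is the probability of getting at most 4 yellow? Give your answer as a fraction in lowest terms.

193/204

Total selections: C(18,5) = 8568.
Favorable selections (at most 4 yellow): C(11,0)·C(7,5) + C(11,1)·C(7,4) + C(11,2)·C(7,3) + C(11,3)·C(7,2) + C(11,4)·C(7,1) = 21 + 385 + 1925 + 3465 + 2310 = 8106.
Probability = 8106/8568 = 193/204.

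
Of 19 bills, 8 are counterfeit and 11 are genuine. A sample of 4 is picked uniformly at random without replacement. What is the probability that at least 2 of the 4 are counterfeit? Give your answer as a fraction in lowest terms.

371/646

There are C(19,4) = 3876 ways to choose the 4.
Count the complement (fewer than 2 counterfeit): C(8,0)·C(11,4) + C(8,1)·C(11,3) = 330 + 1320 = 1650.
Probability = 1 − 1650/3876 = 2226/3876 = 371/646.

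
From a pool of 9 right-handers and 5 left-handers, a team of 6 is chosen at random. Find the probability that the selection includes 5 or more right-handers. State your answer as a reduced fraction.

There are C(14,6) = 3003 ways to choose the 6.
Favorable selections (5 or more right-handers): C(9,5)·C(5,1) + C(9,6)·C(5,0) = 630 + 84 = 714.
Probability = 714/3003 = 34/143.

34/143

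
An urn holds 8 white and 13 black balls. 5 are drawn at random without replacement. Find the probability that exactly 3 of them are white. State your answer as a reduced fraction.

208/969

There are C(21,5) = 20349 ways to choose 5 from 21.
Selections with exactly 3 white: choose 3 of the 8 white and 2 of the 13 black, C(8,3)·C(13,2) = 56·78 = 4368.
Probability = 4368/20349 = 208/969.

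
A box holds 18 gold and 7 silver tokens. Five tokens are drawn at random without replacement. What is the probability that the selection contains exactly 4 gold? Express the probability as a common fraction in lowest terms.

The sample space is all 5-subsets of the 25: C(25,5) = 53130.
Selections with exactly 4 gold: choose 4 of the 18 gold and 1 of the 7 silver, C(18,4)·C(7,1) = 3060·7 = 21420.
Probability = 21420/53130 = 102/253.

102/253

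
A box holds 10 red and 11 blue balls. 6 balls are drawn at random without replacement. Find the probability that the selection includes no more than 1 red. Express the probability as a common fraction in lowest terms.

There are C(21,6) = 54264 ways to choose the 6.
Favorable selections (no more than 1 red): C(10,0)·C(11,6) + C(10,1)·C(11,5) = 462 + 4620 = 5082.
Probability = 5082/54264 = 121/1292.

121/1292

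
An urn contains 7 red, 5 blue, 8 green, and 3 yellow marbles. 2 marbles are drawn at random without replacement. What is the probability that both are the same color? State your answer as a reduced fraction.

62/253

There are C(23,2) = 253 ways to draw 2 marbles.
All same color: C(7,2) + C(5,2) + C(8,2) + C(3,2) = 21 + 10 + 28 + 3 = 62.
Probability = 62/253.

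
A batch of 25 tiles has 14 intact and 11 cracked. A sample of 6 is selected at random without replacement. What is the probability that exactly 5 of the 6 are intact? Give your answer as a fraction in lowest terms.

143/1150

There are C(25,6) = 177100 ways to choose 6 from 25.
Selections with exactly 5 intact: choose 5 of the 14 intact and 1 of the 11 cracked, C(14,5)·C(11,1) = 2002·11 = 22022.
Probability = 22022/177100 = 143/1150.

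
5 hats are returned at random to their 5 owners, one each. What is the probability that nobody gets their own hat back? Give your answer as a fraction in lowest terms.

There are 5! = 120 assignments.
By inclusion-exclusion, assignments with no fixed points: C(5,0)·5! − C(5,1)·4! + C(5,2)·3! − C(5,3)·2! + C(5,4)·1! − C(5,5)·0! = 44.
Probability = 44/120 = 11/30.

11/30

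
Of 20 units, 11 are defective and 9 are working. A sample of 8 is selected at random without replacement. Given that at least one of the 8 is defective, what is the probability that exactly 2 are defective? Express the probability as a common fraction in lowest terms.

140/3817

Work in counts. Selections with at least one defective: C(20,8) − C(9,8) = 125970 − 9 = 125961.
Of those, selections where exactly 2 are defective: C(11,2)·C(9,6) = 55·84 = 4620.
Conditional probability = 4620/125961 = 140/3817.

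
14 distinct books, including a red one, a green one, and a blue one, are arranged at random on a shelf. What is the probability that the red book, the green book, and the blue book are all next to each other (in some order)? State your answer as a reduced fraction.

There are 14! = 87178291200 arrangements.
Treat the three as one block: 12! placements × 3! orders within the block = 479001600·6 = 2874009600.
Probability = 2874009600/87178291200 = 3/91.

3/91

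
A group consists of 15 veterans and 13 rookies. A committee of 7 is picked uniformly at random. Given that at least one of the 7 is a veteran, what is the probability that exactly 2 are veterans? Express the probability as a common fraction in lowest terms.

315/2756

Work in counts. Selections with at least one veteran: C(28,7) − C(13,7) = 1184040 − 1716 = 1182324.
Of those, selections where exactly 2 are veterans: C(15,2)·C(13,5) = 105·1287 = 135135.
Conditional probability = 135135/1182324 = 315/2756.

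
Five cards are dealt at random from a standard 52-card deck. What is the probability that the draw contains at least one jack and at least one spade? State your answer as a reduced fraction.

229297/866320

There are C(52,5) = 2598960 possible draws.
By inclusion-exclusion on the complements, draws missing all jacks or all spades: C(48,5) + C(39,5) − C(36,5) = 1712304 + 575757 − 376992 = 1911069.
So draws with at least one of each: 2598960 − 1911069 = 687891, probability 687891/2598960 = 229297/866320.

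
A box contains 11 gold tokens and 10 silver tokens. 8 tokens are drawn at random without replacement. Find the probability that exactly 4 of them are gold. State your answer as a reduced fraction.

110/323

The sample space is all 8-subsets of the 21: C(21,8) = 203490.
Selections with exactly 4 gold: choose 4 of the 11 gold and 4 of the 10 silver, C(11,4)·C(10,4) = 330·210 = 69300.
Probability = 69300/203490 = 110/323.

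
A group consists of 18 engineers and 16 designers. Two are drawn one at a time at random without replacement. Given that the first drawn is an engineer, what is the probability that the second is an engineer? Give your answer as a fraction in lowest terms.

After removing one engineer, 33 remain: 17 engineers and 16 designers.
So the probability the next is an engineer is 17/33.

17/33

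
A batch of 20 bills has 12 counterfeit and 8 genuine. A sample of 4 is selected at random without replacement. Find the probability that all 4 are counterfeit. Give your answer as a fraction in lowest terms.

33/323

There are C(20,4) = 4845 possible selections.
Selections with all counterfeit: C(12,4) = 495.
Probability = 495/4845 = 33/323.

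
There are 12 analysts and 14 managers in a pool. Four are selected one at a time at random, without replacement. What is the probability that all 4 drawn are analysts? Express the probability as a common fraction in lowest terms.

Multiply the conditional probabilities at each draw: 12/26 · 11/25 · 10/24 · 9/23 = 11880/358800 = 99/2990.

99/2990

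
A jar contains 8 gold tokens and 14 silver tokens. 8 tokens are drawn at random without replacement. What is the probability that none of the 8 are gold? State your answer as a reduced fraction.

91/9690

There are C(22,8) = 319770 possible selections.
Selections with no gold (all silver): C(14,8) = 3003.
Probability = 3003/319770 = 91/9690.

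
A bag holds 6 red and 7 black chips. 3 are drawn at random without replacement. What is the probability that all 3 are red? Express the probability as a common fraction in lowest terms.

There are C(13,3) = 286 possible selections.
Selections with all red: C(6,3) = 20.
Probability = 20/286 = 10/143.

10/143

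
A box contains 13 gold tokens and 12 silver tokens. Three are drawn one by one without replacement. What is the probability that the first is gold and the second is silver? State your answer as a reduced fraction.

13/50

Multiply the conditional probabilities at each draw: 13/25 · 12/24 = 156/600 = 13/50.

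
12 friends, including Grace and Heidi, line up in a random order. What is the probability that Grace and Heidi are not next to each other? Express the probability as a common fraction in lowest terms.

There are 12! = 479001600 arrangements.
Arrangements with Grace and Heidi adjacent: 2·11! = 79833600.
So not adjacent: 479001600 − 79833600 = 399168000, probability 399168000/479001600 = 5/6.

5/6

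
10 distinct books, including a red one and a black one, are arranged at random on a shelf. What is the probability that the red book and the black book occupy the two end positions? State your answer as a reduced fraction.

1/45

There are 10! = 3628800 arrangements.
Place the red book and the black book at the ends in 2 ways, arrange the remaining 8 in 8! = 40320 ways: 2·40320 = 80640.
Probability = 80640/3628800 = 1/45.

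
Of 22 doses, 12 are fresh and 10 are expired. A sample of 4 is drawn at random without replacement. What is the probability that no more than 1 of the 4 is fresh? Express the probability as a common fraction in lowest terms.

Total selections: C(22,4) = 7315.
Favorable selections (no more than 1 fresh): C(12,0)·C(10,4) + C(12,1)·C(10,3) = 210 + 1440 = 1650.
Probability = 1650/7315 = 30/133.

30/133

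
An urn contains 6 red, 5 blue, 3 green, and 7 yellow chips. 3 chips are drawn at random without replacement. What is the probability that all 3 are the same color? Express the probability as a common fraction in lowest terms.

There are C(21,3) = 1330 ways to draw 3 chips.
All same color: C(6,3) + C(5,3) + C(3,3) + C(7,3) = 20 + 10 + 1 + 35 = 66.
Probability = 66/1330 = 33/665.

33/665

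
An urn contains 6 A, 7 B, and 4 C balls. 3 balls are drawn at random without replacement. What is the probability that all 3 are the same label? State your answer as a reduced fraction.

59/680

There are C(17,3) = 680 ways to draw 3 balls.
All same label: C(6,3) + C(7,3) + C(4,3) = 20 + 35 + 4 = 59.
Probability = 59/680.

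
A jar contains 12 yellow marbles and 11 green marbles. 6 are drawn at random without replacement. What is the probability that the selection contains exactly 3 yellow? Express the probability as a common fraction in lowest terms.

1100/3059

There are C(23,6) = 100947 ways to choose 6 from 23.
Selections with exactly 3 yellow: choose 3 of the 12 yellow and 3 of the 11 green, C(12,3)·C(11,3) = 220·165 = 36300.
Probability = 36300/100947 = 1100/3059.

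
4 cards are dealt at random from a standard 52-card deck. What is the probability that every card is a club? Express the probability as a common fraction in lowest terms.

11/4165

There are C(52,4) = 270725 possible 4-card hands.
Hands that are all clubs: C(13,4) = 715.
Probability = 715/270725 = 11/4165.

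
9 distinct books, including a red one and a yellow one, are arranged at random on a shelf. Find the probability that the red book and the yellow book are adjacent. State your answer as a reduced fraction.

There are 9! = 362880 arrangements.
Treat the red book and the yellow book as a block: 8! arrangements of the blocks × 2 orders within the block = 2·40320 = 80640.
Probability = 80640/362880 = 2/9.

2/9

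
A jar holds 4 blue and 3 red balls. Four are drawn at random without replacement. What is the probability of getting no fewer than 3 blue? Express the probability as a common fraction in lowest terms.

Total selections: C(7,4) = 35.
Favorable selections (no fewer than 3 blue): C(4,3)·C(3,1) + C(4,4)·C(3,0) = 12 + 1 = 13.
Probability = 13/35.

13/35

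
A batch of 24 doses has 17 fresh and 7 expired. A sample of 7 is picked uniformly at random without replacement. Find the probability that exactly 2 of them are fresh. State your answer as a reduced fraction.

119/14421

Total number of selections: C(24,7) = 346104.
Selections with exactly 2 fresh: choose 2 of the 17 fresh and 5 of the 7 expired, C(17,2)·C(7,5) = 136·21 = 2856.
Probability = 2856/346104 = 119/14421.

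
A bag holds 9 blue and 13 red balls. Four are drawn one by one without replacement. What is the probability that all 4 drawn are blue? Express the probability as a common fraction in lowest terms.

18/1045

Multiply the conditional probabilities at each draw: 9/22 · 8/21 · 7/20 · 6/19 = 3024/175560 = 18/1045.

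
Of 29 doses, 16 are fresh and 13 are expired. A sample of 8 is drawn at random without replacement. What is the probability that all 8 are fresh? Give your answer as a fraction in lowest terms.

2/667

There are C(29,8) = 4292145 possible selections.
Selections with all fresh: C(16,8) = 12870.
Probability = 12870/4292145 = 2/667.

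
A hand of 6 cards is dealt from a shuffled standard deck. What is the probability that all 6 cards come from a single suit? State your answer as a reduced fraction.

66/195755

There are C(52,6) = 20358520 possible 6-card hands.
Hands of one suit: 4 suits × C(13,6) = 4·1716 = 6864.
Probability = 6864/20358520 = 66/195755.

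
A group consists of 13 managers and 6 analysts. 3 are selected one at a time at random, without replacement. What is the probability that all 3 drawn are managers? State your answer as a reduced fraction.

286/969

Multiply the conditional probabilities at each draw: 13/19 · 12/18 · 11/17 = 1716/5814 = 286/969.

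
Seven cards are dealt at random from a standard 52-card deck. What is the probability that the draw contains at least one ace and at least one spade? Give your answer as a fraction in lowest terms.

There are C(52,7) = 133784560 possible draws.
By inclusion-exclusion on the complements, draws missing all aces or all spades: C(48,7) + C(39,7) − C(36,7) = 73629072 + 15380937 − 8347680 = 80662329.
So draws with at least one of each: 133784560 − 80662329 = 53122231, probability 53122231/133784560.

53122231/133784560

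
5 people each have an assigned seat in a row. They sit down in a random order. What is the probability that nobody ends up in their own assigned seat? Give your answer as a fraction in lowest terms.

There are 5! = 120 seatings.
By inclusion-exclusion, seatings with no fixed points: C(5,0)·5! − C(5,1)·4! + C(5,2)·3! − C(5,3)·2! + C(5,4)·1! − C(5,5)·0! = 44.
Probability = 44/120 = 11/30.

11/30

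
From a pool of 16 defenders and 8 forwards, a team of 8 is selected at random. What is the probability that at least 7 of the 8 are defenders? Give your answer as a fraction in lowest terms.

9490/66861

Total selections: C(24,8) = 735471.
Favorable selections (at least 7 defenders): C(16,7)·C(8,1) + C(16,8)·C(8,0) = 91520 + 12870 = 104390.
Probability = 104390/735471 = 9490/66861.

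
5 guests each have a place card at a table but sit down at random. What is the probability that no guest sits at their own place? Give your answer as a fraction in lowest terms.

There are 5! = 120 seatings.
By inclusion-exclusion, seatings with no fixed points: C(5,0)·5! − C(5,1)·4! + C(5,2)·3! − C(5,3)·2! + C(5,4)·1! − C(5,5)·0! = 44.
Probability = 44/120 = 11/30.

11/30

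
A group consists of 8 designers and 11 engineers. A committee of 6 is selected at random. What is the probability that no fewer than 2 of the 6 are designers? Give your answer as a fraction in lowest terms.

There are C(19,6) = 27132 ways to choose the 6.
Count the complement (fewer than 2 designers): C(8,0)·C(11,6) + C(8,1)·C(11,5) = 462 + 3696 = 4158.
Probability = 1 − 4158/27132 = 22974/27132 = 547/646.

547/646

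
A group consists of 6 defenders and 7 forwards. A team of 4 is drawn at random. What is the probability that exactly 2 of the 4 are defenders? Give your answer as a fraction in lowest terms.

63/143

There are C(13,4) = 715 ways to choose 4 from 13.
Selections with exactly 2 defenders: choose 2 of the 6 defenders and 2 of the 7 forwards, C(6,2)·C(7,2) = 15·21 = 315.
Probability = 315/715 = 63/143.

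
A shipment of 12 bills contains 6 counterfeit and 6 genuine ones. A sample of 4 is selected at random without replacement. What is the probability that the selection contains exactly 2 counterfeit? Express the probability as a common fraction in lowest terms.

The sample space is all 4-subsets of the 12: C(12,4) = 495.
Selections with exactly 2 counterfeit: choose 2 of the 6 counterfeit and 2 of the 6 genuine, C(6,2)·C(6,2) = 15·15 = 225.
Probability = 225/495 = 5/11.

5/11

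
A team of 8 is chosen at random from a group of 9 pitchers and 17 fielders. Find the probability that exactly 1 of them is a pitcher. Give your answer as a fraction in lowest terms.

1224/10925

The sample space is all 8-subsets of the 26: C(26,8) = 1562275.
Selections with exactly 1 pitcher: choose 1 of the 9 pitchers and 7 of the 17 fielders, C(9,1)·C(17,7) = 9·19448 = 175032.
Probability = 175032/1562275 = 1224/10925.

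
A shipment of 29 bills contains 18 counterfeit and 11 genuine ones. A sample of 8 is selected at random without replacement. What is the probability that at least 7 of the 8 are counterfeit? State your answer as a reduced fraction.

306/3335

Total selections: C(29,8) = 4292145.
Favorable selections (at least 7 counterfeit): C(18,7)·C(11,1) + C(18,8)·C(11,0) = 350064 + 43758 = 393822.
Probability = 393822/4292145 = 306/3335.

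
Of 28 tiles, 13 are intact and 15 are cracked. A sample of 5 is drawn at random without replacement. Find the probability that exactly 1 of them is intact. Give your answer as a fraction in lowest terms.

13/72

The sample space is all 5-subsets of the 28: C(28,5) = 98280.
Selections with exactly 1 intact: choose 1 of the 13 intact and 4 of the 15 cracked, C(13,1)·C(15,4) = 13·1365 = 17745.
Probability = 17745/98280 = 13/72.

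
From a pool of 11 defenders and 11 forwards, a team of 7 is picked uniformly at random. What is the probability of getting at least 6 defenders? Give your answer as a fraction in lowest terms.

Total selections: C(22,7) = 170544.
Favorable selections (at least 6 defenders): C(11,6)·C(11,1) + C(11,7)·C(11,0) = 5082 + 330 = 5412.
Probability = 5412/170544 = 41/1292.

41/1292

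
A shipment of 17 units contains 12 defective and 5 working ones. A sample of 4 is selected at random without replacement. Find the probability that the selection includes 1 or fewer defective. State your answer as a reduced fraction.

There are C(17,4) = 2380 ways to choose the 4.
Favorable selections (1 or fewer defective): C(12,0)·C(5,4) + C(12,1)·C(5,3) = 5 + 120 = 125.
Probability = 125/2380 = 25/476.

25/476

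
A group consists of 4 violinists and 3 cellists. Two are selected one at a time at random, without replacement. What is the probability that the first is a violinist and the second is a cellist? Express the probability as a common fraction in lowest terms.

Multiply the conditional probabilities at each draw: 4/7 · 3/6 = 12/42 = 2/7.

2/7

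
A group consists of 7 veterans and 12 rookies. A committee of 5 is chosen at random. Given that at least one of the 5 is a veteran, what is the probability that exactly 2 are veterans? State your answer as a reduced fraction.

55/129

Work in counts. Selections with at least one veteran: C(19,5) − C(12,5) = 11628 − 792 = 10836.
Of those, selections where exactly 2 are veterans: C(7,2)·C(12,3) = 21·220 = 4620.
Conditional probability = 4620/10836 = 55/129.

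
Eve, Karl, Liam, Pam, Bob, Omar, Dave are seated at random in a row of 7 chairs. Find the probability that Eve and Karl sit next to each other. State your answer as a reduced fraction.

2/7

There are 7! = 5040 arrangements.
Treat Eve and Karl as a block: 6! arrangements of the blocks × 2 orders within the block = 2·720 = 1440.
Probability = 1440/5040 = 2/7.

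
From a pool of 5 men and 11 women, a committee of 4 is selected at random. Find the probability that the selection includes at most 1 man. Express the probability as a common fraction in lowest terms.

33/52

Total selections: C(16,4) = 1820.
Favorable selections (at most 1 man): C(5,0)·C(11,4) + C(5,1)·C(11,3) = 330 + 825 = 1155.
Probability = 1155/1820 = 33/52.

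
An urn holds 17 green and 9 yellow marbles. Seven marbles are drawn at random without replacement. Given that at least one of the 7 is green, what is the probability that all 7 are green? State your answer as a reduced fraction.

Work in counts. Selections with at least one green: C(26,7) − C(9,7) = 657800 − 36 = 657764.
Of those, selections where all 7 are green: C(17,7) = 19448.
Conditional probability = 19448/657764 = 286/9673.

286/9673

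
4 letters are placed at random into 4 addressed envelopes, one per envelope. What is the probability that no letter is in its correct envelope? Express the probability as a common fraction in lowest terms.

There are 4! = 24 assignments.
By inclusion-exclusion, assignments with no fixed points: C(4,0)·4! − C(4,1)·3! + C(4,2)·2! − C(4,3)·1! + C(4,4)·0! = 9.
Probability = 9/24 = 3/8.

3/8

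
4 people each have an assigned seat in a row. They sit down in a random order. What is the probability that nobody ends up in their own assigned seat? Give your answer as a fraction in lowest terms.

There are 4! = 24 seatings.
By inclusion-exclusion, seatings with no fixed points: C(4,0)·4! − C(4,1)·3! + C(4,2)·2! − C(4,3)·1! + C(4,4)·0! = 9.
Probability = 9/24 = 3/8.

3/8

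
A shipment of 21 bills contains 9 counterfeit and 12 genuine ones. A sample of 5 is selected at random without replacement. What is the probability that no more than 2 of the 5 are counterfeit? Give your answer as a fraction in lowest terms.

Total selections: C(21,5) = 20349.
Favorable selections (no more than 2 counterfeit): C(9,0)·C(12,5) + C(9,1)·C(12,4) + C(9,2)·C(12,3) = 792 + 4455 + 7920 = 13167.
Probability = 13167/20349 = 11/17.

11/17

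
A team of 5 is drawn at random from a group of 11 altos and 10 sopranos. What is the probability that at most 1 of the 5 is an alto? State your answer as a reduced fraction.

Total selections: C(21,5) = 20349.
Favorable selections (at most 1 alto): C(11,0)·C(10,5) + C(11,1)·C(10,4) = 252 + 2310 = 2562.
Probability = 2562/20349 = 122/969.

122/969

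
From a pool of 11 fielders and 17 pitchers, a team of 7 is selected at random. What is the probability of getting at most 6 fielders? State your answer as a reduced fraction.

Total selections: C(28,7) = 1184040.
The complement is exactly 7 fielders: C(11,7)·C(17,0) = 330.
Probability = 1 − 330/1184040 = 1183710/1184040 = 3587/3588.

3587/3588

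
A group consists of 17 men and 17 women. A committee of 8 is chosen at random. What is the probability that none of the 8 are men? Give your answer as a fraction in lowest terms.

There are C(34,8) = 18156204 possible selections.
Selections with no men (all women): C(17,8) = 24310.
Probability = 24310/18156204 = 65/48546.

65/48546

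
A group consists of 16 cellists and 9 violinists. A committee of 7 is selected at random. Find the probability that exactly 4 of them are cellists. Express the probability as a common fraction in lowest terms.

7644/24035

There are C(25,7) = 480700 ways to choose 7 from 25.
Selections with exactly 4 cellists: choose 4 of the 16 cellists and 3 of the 9 violinists, C(16,4)·C(9,3) = 1820·84 = 152880.
Probability = 152880/480700 = 7644/24035.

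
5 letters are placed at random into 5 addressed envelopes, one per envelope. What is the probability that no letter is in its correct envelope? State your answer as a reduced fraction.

11/30

There are 5! = 120 assignments.
By inclusion-exclusion, assignments with no fixed points: C(5,0)·5! − C(5,1)·4! + C(5,2)·3! − C(5,3)·2! + C(5,4)·1! − C(5,5)·0! = 44.
Probability = 44/120 = 11/30.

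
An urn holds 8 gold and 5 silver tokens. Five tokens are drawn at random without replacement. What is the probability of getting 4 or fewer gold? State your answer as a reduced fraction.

Total selections: C(13,5) = 1287.
The complement is exactly 5 gold: C(8,5)·C(5,0) = 56.
Probability = 1 − 56/1287 = 1231/1287.

1231/1287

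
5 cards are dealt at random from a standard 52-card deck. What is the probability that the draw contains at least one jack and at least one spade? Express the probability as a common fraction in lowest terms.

There are C(52,5) = 2598960 possible draws.
By inclusion-exclusion on the complements, draws missing all jacks or all spades: C(48,5) + C(39,5) − C(36,5) = 1712304 + 575757 − 376992 = 1911069.
So draws with at least one of each: 2598960 − 1911069 = 687891, probability 687891/2598960 = 229297/866320.

229297/866320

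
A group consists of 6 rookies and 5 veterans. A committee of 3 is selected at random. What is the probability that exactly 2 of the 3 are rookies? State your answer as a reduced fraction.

5/11

There are C(11,3) = 165 ways to choose 3 from 11.
Selections with exactly 2 rookies: choose 2 of the 6 rookies and 1 of the 5 veterans, C(6,2)·C(5,1) = 15·5 = 75.
Probability = 75/165 = 5/11.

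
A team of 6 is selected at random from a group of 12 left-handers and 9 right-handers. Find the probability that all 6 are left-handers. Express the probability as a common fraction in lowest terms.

11/646

There are C(21,6) = 54264 possible selections.
Selections with all left-handers: C(12,6) = 924.
Probability = 924/54264 = 11/646.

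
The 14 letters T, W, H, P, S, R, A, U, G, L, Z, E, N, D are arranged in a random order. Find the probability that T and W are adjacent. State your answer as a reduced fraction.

There are 14! = 87178291200 arrangements.
Treat T and W as a block: 13! arrangements of the blocks × 2 orders within the block = 2·6227020800 = 12454041600.
Probability = 12454041600/87178291200 = 1/7.

1/7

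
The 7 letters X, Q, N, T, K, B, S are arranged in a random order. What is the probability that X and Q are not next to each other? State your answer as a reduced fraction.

There are 7! = 5040 arrangements.
Arrangements with X and Q adjacent: 2·6! = 1440.
So not adjacent: 5040 − 1440 = 3600, probability 3600/5040 = 5/7.

5/7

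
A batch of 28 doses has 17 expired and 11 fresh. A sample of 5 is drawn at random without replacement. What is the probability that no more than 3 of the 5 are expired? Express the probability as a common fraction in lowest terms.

There are C(28,5) = 98280 ways to choose the 5.
Favorable selections (no more than 3 expired): C(17,0)·C(11,5) + C(17,1)·C(11,4) + C(17,2)·C(11,3) + C(17,3)·C(11,2) = 462 + 5610 + 22440 + 37400 = 65912.
Probability = 65912/98280 = 1177/1755.

1177/1755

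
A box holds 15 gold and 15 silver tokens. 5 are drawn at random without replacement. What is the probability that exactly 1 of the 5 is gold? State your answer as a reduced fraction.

25/174

There are C(30,5) = 142506 ways to choose 5 from 30.
Selections with exactly 1 gold: choose 1 of the 15 gold and 4 of the 15 silver, C(15,1)·C(15,4) = 15·1365 = 20475.
Probability = 20475/142506 = 25/174.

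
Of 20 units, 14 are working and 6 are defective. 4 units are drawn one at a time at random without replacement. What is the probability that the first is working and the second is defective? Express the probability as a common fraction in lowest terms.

Multiply the conditional probabilities at each draw: 14/20 · 6/19 = 84/380 = 21/95.

21/95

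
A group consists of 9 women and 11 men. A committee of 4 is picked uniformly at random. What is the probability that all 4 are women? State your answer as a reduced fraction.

42/1615

There are C(20,4) = 4845 possible selections.
Selections with all women: C(9,4) = 126.
Probability = 126/4845 = 42/1615.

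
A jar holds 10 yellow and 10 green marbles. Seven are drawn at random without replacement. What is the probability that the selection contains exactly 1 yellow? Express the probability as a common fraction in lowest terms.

35/1292

There are C(20,7) = 77520 ways to choose 7 from 20.
Selections with exactly 1 yellow: choose 1 of the 10 yellow and 6 of the 10 green, C(10,1)·C(10,6) = 10·210 = 2100.
Probability = 2100/77520 = 35/1292.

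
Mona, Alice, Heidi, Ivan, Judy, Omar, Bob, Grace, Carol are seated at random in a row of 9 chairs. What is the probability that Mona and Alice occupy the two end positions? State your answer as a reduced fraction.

There are 9! = 362880 arrangements.
Place Mona and Alice at the ends in 2 ways, arrange the remaining 7 in 7! = 5040 ways: 2·5040 = 10080.
Probability = 10080/362880 = 1/36.

1/36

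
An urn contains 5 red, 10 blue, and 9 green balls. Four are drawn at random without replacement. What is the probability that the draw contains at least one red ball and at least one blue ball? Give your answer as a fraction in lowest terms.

5875/10626

There are C(24,4) = 10626 possible draws.
By inclusion-exclusion on the complements, draws missing all red or all blue: C(19,4) + C(14,4) − C(9,4) = 3876 + 1001 − 126 = 4751.
So draws with at least one of each: 10626 − 4751 = 5875, probability 5875/10626.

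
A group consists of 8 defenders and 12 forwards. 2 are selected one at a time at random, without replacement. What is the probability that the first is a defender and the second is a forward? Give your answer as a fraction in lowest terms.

24/95

Multiply the conditional probabilities at each draw: 8/20 · 12/19 = 96/380 = 24/95.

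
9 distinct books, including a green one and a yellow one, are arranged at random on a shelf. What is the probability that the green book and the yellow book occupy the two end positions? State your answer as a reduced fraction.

There are 9! = 362880 arrangements.
Place the green book and the yellow book at the ends in 2 ways, arrange the remaining 7 in 7! = 5040 ways: 2·5040 = 10080.
Probability = 10080/362880 = 1/36.

1/36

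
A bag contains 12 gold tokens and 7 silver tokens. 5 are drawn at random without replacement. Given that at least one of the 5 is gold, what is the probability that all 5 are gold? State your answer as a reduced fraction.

264/3869

Work in counts. Selections with at least one gold: C(19,5) − C(7,5) = 11628 − 21 = 11607.
Of those, selections where all 5 are gold: C(12,5) = 792.
Conditional probability = 792/11607 = 264/3869.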